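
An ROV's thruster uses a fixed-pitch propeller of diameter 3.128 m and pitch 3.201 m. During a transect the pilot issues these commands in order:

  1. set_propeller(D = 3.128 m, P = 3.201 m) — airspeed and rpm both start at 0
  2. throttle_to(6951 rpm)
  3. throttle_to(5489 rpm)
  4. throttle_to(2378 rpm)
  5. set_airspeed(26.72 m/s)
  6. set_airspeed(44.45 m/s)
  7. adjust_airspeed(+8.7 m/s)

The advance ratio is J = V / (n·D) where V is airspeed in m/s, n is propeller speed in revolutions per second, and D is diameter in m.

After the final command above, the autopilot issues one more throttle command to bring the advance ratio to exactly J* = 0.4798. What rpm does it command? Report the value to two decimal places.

rpm = 2124.85

set_propeller: D = 3.128 m, P = 3.201 m (p = P/D = 1.023338); state ← (V=0, rpm=0)
throttle_to(6951): rpm ← 6951
throttle_to(5489): rpm ← 5489
throttle_to(2378): rpm ← 2378
set_airspeed(26.72): V ← 26.72 m/s
set_airspeed(44.45): V ← 44.45 m/s
adjust_airspeed(+8.7): V ← 44.45 +8.7 = 53.15 m/s
final state: V = 53.15 m/s, rpm = 2378 → n = rpm/60 = 39.633333 rev/s
target J* = 0.4798; solve J* = V/(n·D) for n: n = V/(J*·D) = 53.15/(0.4798 × 3.128) = 35.414106 rev/s
rpm = 60·n = 2124.846350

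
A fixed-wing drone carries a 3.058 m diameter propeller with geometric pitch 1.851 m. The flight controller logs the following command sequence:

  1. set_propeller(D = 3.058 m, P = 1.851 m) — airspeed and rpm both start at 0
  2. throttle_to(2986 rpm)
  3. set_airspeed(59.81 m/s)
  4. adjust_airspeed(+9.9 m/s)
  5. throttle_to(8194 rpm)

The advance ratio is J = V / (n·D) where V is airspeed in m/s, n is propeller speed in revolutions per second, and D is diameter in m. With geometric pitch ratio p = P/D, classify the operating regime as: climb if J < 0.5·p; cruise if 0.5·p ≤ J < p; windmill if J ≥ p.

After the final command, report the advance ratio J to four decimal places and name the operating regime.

J = 0.1669, regime = climb

set_propeller: D = 3.058 m, P = 1.851 m (p = P/D = 0.605298); state ← (V=0, rpm=0)
throttle_to(2986): rpm ← 2986
set_airspeed(59.81): V ← 59.81 m/s
adjust_airspeed(+9.9): V ← 59.81 +9.9 = 69.71 m/s
throttle_to(8194): rpm ← 8194
final state: V = 69.71 m/s, rpm = 8194 → n = rpm/60 = 136.566667 rev/s
J = V / (n·D) = 69.71 / (136.566667 × 3.058) = 0.166922
regime bands: climb J<0.3026 | cruise [0.3026, 0.6053) | windmill J≥0.6053
J = 0.1669 → climb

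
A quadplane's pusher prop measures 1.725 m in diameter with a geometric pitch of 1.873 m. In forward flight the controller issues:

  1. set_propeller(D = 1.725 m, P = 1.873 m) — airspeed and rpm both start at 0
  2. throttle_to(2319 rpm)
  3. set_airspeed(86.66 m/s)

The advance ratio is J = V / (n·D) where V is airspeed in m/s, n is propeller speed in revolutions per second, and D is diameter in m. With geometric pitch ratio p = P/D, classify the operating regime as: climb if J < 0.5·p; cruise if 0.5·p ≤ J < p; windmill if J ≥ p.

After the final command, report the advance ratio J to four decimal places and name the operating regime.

J = 1.2998, regime = windmill

set_propeller: D = 1.725 m, P = 1.873 m (p = P/D = 1.085797); state ← (V=0, rpm=0)
throttle_to(2319): rpm ← 2319
set_airspeed(86.66): V ← 86.66 m/s
final state: V = 86.66 m/s, rpm = 2319 → n = rpm/60 = 38.650000 rev/s
J = V / (n·D) = 86.66 / (38.650000 × 1.725) = 1.299811
regime bands: climb J<0.5429 | cruise [0.5429, 1.0858) | windmill J≥1.0858
J = 1.2998 → windmill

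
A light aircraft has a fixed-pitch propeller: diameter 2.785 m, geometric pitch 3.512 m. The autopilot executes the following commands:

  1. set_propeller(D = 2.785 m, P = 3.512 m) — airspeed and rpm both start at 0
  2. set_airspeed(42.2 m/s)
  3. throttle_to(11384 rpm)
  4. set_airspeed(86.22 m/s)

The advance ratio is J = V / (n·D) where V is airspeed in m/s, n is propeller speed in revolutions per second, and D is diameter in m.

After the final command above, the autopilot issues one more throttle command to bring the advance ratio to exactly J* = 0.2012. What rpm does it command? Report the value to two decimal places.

set_propeller: D = 2.785 m, P = 3.512 m (p = P/D = 1.261041); state ← (V=0, rpm=0)
set_airspeed(42.2): V ← 42.2 m/s
throttle_to(11384): rpm ← 11384
set_airspeed(86.22): V ← 86.22 m/s
final state: V = 86.22 m/s, rpm = 11384 → n = rpm/60 = 189.733333 rev/s
target J* = 0.2012; solve J* = V/(n·D) for n: n = V/(J*·D) = 86.22/(0.2012 × 2.785) = 153.870315 rev/s
rpm = 60·n = 9232.218895

rpm = 9232.22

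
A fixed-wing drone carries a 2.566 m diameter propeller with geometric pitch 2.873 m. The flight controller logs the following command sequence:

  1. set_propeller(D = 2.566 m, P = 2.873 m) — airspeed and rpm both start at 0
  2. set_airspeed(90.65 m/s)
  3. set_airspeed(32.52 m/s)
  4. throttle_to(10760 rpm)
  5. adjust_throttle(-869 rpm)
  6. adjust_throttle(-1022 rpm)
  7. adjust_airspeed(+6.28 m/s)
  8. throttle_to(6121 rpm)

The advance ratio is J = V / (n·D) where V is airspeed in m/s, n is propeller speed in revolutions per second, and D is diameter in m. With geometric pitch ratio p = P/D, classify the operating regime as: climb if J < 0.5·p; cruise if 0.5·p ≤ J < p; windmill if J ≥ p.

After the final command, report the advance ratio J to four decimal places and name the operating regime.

J = 0.1482, regime = climb

set_propeller: D = 2.566 m, P = 2.873 m (p = P/D = 1.119641); state ← (V=0, rpm=0)
set_airspeed(90.65): V ← 90.65 m/s
set_airspeed(32.52): V ← 32.52 m/s
throttle_to(10760): rpm ← 10760
adjust_throttle(-869): rpm ← 10760 -869 = 9891
adjust_throttle(-1022): rpm ← 9891 -1022 = 8869
adjust_airspeed(+6.28): V ← 32.52 +6.28 = 38.8 m/s
throttle_to(6121): rpm ← 6121
final state: V = 38.8 m/s, rpm = 6121 → n = rpm/60 = 102.016667 rev/s
J = V / (n·D) = 38.8 / (102.016667 × 2.566) = 0.148219
regime bands: climb J<0.5598 | cruise [0.5598, 1.1196) | windmill J≥1.1196
J = 0.1482 → climb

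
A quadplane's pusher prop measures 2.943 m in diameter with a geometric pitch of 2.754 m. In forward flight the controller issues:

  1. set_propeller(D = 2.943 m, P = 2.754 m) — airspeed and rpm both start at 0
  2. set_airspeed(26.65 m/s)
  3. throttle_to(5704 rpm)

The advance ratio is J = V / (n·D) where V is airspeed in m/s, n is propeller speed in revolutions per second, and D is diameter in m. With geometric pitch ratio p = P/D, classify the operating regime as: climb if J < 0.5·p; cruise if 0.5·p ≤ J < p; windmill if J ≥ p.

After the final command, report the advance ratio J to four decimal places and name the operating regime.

set_propeller: D = 2.943 m, P = 2.754 m (p = P/D = 0.935780); state ← (V=0, rpm=0)
set_airspeed(26.65): V ← 26.65 m/s
throttle_to(5704): rpm ← 5704
final state: V = 26.65 m/s, rpm = 5704 → n = rpm/60 = 95.066667 rev/s
J = V / (n·D) = 26.65 / (95.066667 × 2.943) = 0.095253
regime bands: climb J<0.4679 | cruise [0.4679, 0.9358) | windmill J≥0.9358
J = 0.0953 → climb

J = 0.0953, regime = climb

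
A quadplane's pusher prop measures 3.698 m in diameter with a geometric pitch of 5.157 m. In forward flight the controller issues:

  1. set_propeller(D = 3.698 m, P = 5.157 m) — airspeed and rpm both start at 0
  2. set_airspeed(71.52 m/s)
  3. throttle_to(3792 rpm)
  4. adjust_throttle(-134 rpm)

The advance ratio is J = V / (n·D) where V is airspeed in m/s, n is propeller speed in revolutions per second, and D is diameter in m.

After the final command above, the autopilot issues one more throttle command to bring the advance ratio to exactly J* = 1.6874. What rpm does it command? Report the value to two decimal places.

rpm = 687.69

set_propeller: D = 3.698 m, P = 5.157 m (p = P/D = 1.394538); state ← (V=0, rpm=0)
set_airspeed(71.52): V ← 71.52 m/s
throttle_to(3792): rpm ← 3792
adjust_throttle(-134): rpm ← 3792 -134 = 3658
final state: V = 71.52 m/s, rpm = 3658 → n = rpm/60 = 60.966667 rev/s
target J* = 1.6874; solve J* = V/(n·D) for n: n = V/(J*·D) = 71.52/(1.6874 × 3.698) = 11.461529 rev/s
rpm = 60·n = 687.691735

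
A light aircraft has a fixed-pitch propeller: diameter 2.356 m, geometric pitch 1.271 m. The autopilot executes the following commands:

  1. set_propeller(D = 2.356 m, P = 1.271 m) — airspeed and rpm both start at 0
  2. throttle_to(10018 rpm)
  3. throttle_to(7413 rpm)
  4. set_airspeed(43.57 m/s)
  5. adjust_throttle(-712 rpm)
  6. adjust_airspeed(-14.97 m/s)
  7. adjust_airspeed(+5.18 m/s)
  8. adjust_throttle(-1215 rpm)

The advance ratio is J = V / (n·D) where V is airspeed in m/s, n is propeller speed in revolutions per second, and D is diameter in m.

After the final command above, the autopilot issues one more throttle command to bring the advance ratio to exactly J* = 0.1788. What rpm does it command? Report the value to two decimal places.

rpm = 4811.36

set_propeller: D = 2.356 m, P = 1.271 m (p = P/D = 0.539474); state ← (V=0, rpm=0)
throttle_to(10018): rpm ← 10018
throttle_to(7413): rpm ← 7413
set_airspeed(43.57): V ← 43.57 m/s
adjust_throttle(-712): rpm ← 7413 -712 = 6701
adjust_airspeed(-14.97): V ← 43.57 -14.97 = 28.6 m/s
adjust_airspeed(+5.18): V ← 28.6 +5.18 = 33.78 m/s
adjust_throttle(-1215): rpm ← 6701 -1215 = 5486
final state: V = 33.78 m/s, rpm = 5486 → n = rpm/60 = 91.433333 rev/s
target J* = 0.1788; solve J* = V/(n·D) for n: n = V/(J*·D) = 33.78/(0.1788 × 2.356) = 80.189378 rev/s
rpm = 60·n = 4811.362678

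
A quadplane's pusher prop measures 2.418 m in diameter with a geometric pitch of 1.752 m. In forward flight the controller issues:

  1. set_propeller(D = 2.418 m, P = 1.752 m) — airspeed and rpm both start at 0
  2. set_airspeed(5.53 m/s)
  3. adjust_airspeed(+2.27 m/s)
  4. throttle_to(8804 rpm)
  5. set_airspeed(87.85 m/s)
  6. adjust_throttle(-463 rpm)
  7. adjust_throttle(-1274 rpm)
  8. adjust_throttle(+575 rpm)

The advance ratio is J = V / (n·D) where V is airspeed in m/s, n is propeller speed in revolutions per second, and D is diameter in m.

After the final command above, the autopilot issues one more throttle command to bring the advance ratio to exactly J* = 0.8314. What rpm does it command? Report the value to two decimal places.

set_propeller: D = 2.418 m, P = 1.752 m (p = P/D = 0.724566); state ← (V=0, rpm=0)
set_airspeed(5.53): V ← 5.53 m/s
adjust_airspeed(+2.27): V ← 5.53 +2.27 = 7.8 m/s
throttle_to(8804): rpm ← 8804
set_airspeed(87.85): V ← 87.85 m/s
adjust_throttle(-463): rpm ← 8804 -463 = 8341
adjust_throttle(-1274): rpm ← 8341 -1274 = 7067
adjust_throttle(+575): rpm ← 7067 +575 = 7642
final state: V = 87.85 m/s, rpm = 7642 → n = rpm/60 = 127.366667 rev/s
target J* = 0.8314; solve J* = V/(n·D) for n: n = V/(J*·D) = 87.85/(0.8314 × 2.418) = 43.699397 rev/s
rpm = 60·n = 2621.963849

rpm = 2621.96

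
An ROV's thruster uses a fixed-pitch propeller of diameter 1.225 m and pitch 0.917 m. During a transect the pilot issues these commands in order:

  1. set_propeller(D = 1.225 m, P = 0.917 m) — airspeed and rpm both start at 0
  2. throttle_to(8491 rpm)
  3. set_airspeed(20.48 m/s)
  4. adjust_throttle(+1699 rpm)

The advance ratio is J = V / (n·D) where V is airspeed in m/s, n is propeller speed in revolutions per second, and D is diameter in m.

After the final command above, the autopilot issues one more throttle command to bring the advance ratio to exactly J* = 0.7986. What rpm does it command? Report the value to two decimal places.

set_propeller: D = 1.225 m, P = 0.917 m (p = P/D = 0.748571); state ← (V=0, rpm=0)
throttle_to(8491): rpm ← 8491
set_airspeed(20.48): V ← 20.48 m/s
adjust_throttle(+1699): rpm ← 8491 +1699 = 10190
final state: V = 20.48 m/s, rpm = 10190 → n = rpm/60 = 169.833333 rev/s
target J* = 0.7986; solve J* = V/(n·D) for n: n = V/(J*·D) = 20.48/(0.7986 × 1.225) = 20.934595 rev/s
rpm = 60·n = 1256.075683

rpm = 1256.08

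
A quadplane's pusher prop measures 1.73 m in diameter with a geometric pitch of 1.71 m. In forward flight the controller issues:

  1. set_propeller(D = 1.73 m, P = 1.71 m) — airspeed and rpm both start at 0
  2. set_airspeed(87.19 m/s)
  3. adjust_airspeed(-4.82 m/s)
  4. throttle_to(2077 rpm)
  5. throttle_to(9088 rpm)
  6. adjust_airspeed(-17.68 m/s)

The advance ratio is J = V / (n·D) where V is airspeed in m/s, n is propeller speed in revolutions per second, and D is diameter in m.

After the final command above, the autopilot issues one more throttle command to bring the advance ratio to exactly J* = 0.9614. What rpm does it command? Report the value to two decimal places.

rpm = 2333.66

set_propeller: D = 1.73 m, P = 1.71 m (p = P/D = 0.988439); state ← (V=0, rpm=0)
set_airspeed(87.19): V ← 87.19 m/s
adjust_airspeed(-4.82): V ← 87.19 -4.82 = 82.37 m/s
throttle_to(2077): rpm ← 2077
throttle_to(9088): rpm ← 9088
adjust_airspeed(-17.68): V ← 82.37 -17.68 = 64.69 m/s
final state: V = 64.69 m/s, rpm = 9088 → n = rpm/60 = 151.466667 rev/s
target J* = 0.9614; solve J* = V/(n·D) for n: n = V/(J*·D) = 64.69/(0.9614 × 1.73) = 38.894387 rev/s
rpm = 60·n = 2333.663215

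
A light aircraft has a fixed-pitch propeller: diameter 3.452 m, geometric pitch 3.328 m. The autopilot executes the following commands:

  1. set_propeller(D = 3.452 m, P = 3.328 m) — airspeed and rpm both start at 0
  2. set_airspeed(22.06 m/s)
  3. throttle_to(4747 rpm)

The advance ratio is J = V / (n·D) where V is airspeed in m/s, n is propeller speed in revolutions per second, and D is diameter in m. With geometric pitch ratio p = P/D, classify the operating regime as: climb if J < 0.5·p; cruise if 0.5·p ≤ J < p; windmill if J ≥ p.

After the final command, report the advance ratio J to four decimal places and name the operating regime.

J = 0.0808, regime = climb

set_propeller: D = 3.452 m, P = 3.328 m (p = P/D = 0.964079); state ← (V=0, rpm=0)
set_airspeed(22.06): V ← 22.06 m/s
throttle_to(4747): rpm ← 4747
final state: V = 22.06 m/s, rpm = 4747 → n = rpm/60 = 79.116667 rev/s
J = V / (n·D) = 22.06 / (79.116667 × 3.452) = 0.080773
regime bands: climb J<0.4820 | cruise [0.4820, 0.9641) | windmill J≥0.9641
J = 0.0808 → climb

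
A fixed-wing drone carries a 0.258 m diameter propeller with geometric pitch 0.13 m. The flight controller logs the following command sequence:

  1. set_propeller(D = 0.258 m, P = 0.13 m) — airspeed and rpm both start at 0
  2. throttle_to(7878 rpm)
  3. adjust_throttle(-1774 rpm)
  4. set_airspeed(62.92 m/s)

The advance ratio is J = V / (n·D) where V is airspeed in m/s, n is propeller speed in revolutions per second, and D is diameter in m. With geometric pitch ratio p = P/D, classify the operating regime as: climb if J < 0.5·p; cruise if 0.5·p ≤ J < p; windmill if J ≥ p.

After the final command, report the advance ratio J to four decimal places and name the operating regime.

set_propeller: D = 0.258 m, P = 0.13 m (p = P/D = 0.503876); state ← (V=0, rpm=0)
throttle_to(7878): rpm ← 7878
adjust_throttle(-1774): rpm ← 7878 -1774 = 6104
set_airspeed(62.92): V ← 62.92 m/s
final state: V = 62.92 m/s, rpm = 6104 → n = rpm/60 = 101.733333 rev/s
J = V / (n·D) = 62.92 / (101.733333 × 0.258) = 2.397208
regime bands: climb J<0.2519 | cruise [0.2519, 0.5039) | windmill J≥0.5039
J = 2.3972 → windmill

J = 2.3972, regime = windmill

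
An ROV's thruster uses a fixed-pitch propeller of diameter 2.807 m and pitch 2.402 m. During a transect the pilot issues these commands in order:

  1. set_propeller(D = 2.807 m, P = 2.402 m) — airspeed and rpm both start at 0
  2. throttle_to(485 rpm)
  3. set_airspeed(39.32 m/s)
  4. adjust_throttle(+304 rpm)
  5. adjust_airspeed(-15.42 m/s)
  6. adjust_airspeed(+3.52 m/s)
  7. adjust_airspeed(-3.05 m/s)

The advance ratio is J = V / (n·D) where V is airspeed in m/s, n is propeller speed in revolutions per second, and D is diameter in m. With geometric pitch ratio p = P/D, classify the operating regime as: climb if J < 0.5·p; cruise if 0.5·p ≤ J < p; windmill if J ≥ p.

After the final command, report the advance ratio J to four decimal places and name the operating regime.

set_propeller: D = 2.807 m, P = 2.402 m (p = P/D = 0.855718); state ← (V=0, rpm=0)
throttle_to(485): rpm ← 485
set_airspeed(39.32): V ← 39.32 m/s
adjust_throttle(+304): rpm ← 485 +304 = 789
adjust_airspeed(-15.42): V ← 39.32 -15.42 = 23.9 m/s
adjust_airspeed(+3.52): V ← 23.9 +3.52 = 27.42 m/s
adjust_airspeed(-3.05): V ← 27.42 -3.05 = 24.37 m/s
final state: V = 24.37 m/s, rpm = 789 → n = rpm/60 = 13.150000 rev/s
J = V / (n·D) = 24.37 / (13.150000 × 2.807) = 0.660218
regime bands: climb J<0.4279 | cruise [0.4279, 0.8557) | windmill J≥0.8557
J = 0.6602 → cruise

J = 0.6602, regime = cruise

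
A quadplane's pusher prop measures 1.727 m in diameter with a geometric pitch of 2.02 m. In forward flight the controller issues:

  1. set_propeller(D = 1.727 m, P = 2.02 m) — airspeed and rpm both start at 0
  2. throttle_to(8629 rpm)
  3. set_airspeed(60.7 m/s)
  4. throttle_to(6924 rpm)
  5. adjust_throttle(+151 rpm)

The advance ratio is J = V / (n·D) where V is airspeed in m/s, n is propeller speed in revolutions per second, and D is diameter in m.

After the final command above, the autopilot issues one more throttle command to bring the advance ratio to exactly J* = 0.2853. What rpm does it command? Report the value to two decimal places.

set_propeller: D = 1.727 m, P = 2.02 m (p = P/D = 1.169658); state ← (V=0, rpm=0)
throttle_to(8629): rpm ← 8629
set_airspeed(60.7): V ← 60.7 m/s
throttle_to(6924): rpm ← 6924
adjust_throttle(+151): rpm ← 6924 +151 = 7075
final state: V = 60.7 m/s, rpm = 7075 → n = rpm/60 = 117.916667 rev/s
target J* = 0.2853; solve J* = V/(n·D) for n: n = V/(J*·D) = 60.7/(0.2853 × 1.727) = 123.195425 rev/s
rpm = 60·n = 7391.725530

rpm = 7391.73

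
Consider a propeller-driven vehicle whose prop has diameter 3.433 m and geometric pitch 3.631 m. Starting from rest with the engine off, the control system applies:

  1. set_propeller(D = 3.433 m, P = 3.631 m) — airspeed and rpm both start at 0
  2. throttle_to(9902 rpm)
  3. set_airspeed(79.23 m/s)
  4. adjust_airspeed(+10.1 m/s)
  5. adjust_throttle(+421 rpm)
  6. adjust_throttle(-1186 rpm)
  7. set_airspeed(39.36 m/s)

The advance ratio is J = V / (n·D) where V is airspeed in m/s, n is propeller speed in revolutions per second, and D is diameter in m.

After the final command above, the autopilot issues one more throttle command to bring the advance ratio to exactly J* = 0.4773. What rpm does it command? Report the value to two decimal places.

rpm = 1441.26

set_propeller: D = 3.433 m, P = 3.631 m (p = P/D = 1.057676); state ← (V=0, rpm=0)
throttle_to(9902): rpm ← 9902
set_airspeed(79.23): V ← 79.23 m/s
adjust_airspeed(+10.1): V ← 79.23 +10.1 = 89.33 m/s
adjust_throttle(+421): rpm ← 9902 +421 = 10323
adjust_throttle(-1186): rpm ← 10323 -1186 = 9137
set_airspeed(39.36): V ← 39.36 m/s
final state: V = 39.36 m/s, rpm = 9137 → n = rpm/60 = 152.283333 rev/s
target J* = 0.4773; solve J* = V/(n·D) for n: n = V/(J*·D) = 39.36/(0.4773 × 3.433) = 24.020932 rev/s
rpm = 60·n = 1441.255914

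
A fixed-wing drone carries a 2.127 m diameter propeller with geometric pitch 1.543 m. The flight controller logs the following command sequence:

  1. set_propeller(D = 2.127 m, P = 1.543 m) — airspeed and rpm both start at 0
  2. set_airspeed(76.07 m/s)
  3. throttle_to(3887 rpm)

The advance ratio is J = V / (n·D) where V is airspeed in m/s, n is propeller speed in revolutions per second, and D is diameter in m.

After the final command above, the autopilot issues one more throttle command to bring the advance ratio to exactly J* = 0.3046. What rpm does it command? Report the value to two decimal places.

set_propeller: D = 2.127 m, P = 1.543 m (p = P/D = 0.725435); state ← (V=0, rpm=0)
set_airspeed(76.07): V ← 76.07 m/s
throttle_to(3887): rpm ← 3887
final state: V = 76.07 m/s, rpm = 3887 → n = rpm/60 = 64.783333 rev/s
target J* = 0.3046; solve J* = V/(n·D) for n: n = V/(J*·D) = 76.07/(0.3046 × 2.127) = 117.412957 rev/s
rpm = 60·n = 7044.777446

rpm = 7044.78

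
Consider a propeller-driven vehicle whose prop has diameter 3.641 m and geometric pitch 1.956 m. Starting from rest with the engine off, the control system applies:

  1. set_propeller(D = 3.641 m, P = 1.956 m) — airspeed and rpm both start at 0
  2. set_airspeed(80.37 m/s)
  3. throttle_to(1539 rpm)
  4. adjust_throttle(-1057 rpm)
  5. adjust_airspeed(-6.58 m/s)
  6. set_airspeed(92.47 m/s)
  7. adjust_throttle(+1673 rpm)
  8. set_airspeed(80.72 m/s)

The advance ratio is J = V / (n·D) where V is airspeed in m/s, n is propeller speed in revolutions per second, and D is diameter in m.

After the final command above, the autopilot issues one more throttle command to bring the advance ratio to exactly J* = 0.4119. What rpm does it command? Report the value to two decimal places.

rpm = 3229.39

set_propeller: D = 3.641 m, P = 1.956 m (p = P/D = 0.537215); state ← (V=0, rpm=0)
set_airspeed(80.37): V ← 80.37 m/s
throttle_to(1539): rpm ← 1539
adjust_throttle(-1057): rpm ← 1539 -1057 = 482
adjust_airspeed(-6.58): V ← 80.37 -6.58 = 73.79 m/s
set_airspeed(92.47): V ← 92.47 m/s
adjust_throttle(+1673): rpm ← 482 +1673 = 2155
set_airspeed(80.72): V ← 80.72 m/s
final state: V = 80.72 m/s, rpm = 2155 → n = rpm/60 = 35.916667 rev/s
target J* = 0.4119; solve J* = V/(n·D) for n: n = V/(J*·D) = 80.72/(0.4119 × 3.641) = 53.823097 rev/s
rpm = 60·n = 3229.385811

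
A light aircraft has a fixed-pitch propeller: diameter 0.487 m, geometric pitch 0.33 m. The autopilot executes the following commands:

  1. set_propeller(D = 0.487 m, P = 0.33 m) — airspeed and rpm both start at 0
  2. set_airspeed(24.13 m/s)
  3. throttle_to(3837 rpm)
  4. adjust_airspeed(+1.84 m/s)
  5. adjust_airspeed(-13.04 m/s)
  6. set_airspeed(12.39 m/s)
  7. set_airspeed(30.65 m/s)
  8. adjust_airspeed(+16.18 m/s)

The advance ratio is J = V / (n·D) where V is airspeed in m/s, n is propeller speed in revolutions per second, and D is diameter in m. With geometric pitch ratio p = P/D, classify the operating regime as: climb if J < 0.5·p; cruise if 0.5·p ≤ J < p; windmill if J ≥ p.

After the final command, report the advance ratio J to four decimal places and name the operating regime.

set_propeller: D = 0.487 m, P = 0.33 m (p = P/D = 0.677618); state ← (V=0, rpm=0)
set_airspeed(24.13): V ← 24.13 m/s
throttle_to(3837): rpm ← 3837
adjust_airspeed(+1.84): V ← 24.13 +1.84 = 25.97 m/s
adjust_airspeed(-13.04): V ← 25.97 -13.04 = 12.93 m/s
set_airspeed(12.39): V ← 12.39 m/s
set_airspeed(30.65): V ← 30.65 m/s
adjust_airspeed(+16.18): V ← 30.65 +16.18 = 46.83 m/s
final state: V = 46.83 m/s, rpm = 3837 → n = rpm/60 = 63.950000 rev/s
J = V / (n·D) = 46.83 / (63.950000 × 0.487) = 1.503677
regime bands: climb J<0.3388 | cruise [0.3388, 0.6776) | windmill J≥0.6776
J = 1.5037 → windmill

J = 1.5037, regime = windmill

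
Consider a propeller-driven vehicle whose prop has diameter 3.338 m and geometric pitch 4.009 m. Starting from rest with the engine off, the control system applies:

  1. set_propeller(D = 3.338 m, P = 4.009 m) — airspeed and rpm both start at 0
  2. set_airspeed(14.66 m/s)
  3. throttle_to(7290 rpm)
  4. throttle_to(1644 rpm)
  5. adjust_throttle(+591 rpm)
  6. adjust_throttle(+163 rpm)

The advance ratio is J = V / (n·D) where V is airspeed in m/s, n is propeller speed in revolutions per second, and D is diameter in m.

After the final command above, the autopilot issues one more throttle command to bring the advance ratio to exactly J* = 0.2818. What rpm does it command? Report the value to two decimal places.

set_propeller: D = 3.338 m, P = 4.009 m (p = P/D = 1.201019); state ← (V=0, rpm=0)
set_airspeed(14.66): V ← 14.66 m/s
throttle_to(7290): rpm ← 7290
throttle_to(1644): rpm ← 1644
adjust_throttle(+591): rpm ← 1644 +591 = 2235
adjust_throttle(+163): rpm ← 2235 +163 = 2398
final state: V = 14.66 m/s, rpm = 2398 → n = rpm/60 = 39.966667 rev/s
target J* = 0.2818; solve J* = V/(n·D) for n: n = V/(J*·D) = 14.66/(0.2818 × 3.338) = 15.584994 rev/s
rpm = 60·n = 935.099661

rpm = 935.10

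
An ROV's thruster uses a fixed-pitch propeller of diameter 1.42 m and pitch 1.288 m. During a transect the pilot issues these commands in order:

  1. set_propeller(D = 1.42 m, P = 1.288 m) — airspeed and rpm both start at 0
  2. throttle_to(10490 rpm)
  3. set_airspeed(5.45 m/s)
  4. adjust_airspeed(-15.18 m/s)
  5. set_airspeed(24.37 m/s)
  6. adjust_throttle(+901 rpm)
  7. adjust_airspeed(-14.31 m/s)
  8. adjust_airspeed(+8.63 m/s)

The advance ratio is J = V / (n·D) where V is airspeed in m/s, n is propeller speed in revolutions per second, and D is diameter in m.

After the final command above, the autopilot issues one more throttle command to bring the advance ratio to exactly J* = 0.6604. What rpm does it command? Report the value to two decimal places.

rpm = 1195.82

set_propeller: D = 1.42 m, P = 1.288 m (p = P/D = 0.907042); state ← (V=0, rpm=0)
throttle_to(10490): rpm ← 10490
set_airspeed(5.45): V ← 5.45 m/s
adjust_airspeed(-15.18): V ← 5.45 -15.18 = -9.73 m/s
set_airspeed(24.37): V ← 24.37 m/s
adjust_throttle(+901): rpm ← 10490 +901 = 11391
adjust_airspeed(-14.31): V ← 24.37 -14.31 = 10.06 m/s
adjust_airspeed(+8.63): V ← 10.06 +8.63 = 18.69 m/s
final state: V = 18.69 m/s, rpm = 11391 → n = rpm/60 = 189.850000 rev/s
target J* = 0.6604; solve J* = V/(n·D) for n: n = V/(J*·D) = 18.69/(0.6604 × 1.42) = 19.930303 rev/s
rpm = 60·n = 1195.818155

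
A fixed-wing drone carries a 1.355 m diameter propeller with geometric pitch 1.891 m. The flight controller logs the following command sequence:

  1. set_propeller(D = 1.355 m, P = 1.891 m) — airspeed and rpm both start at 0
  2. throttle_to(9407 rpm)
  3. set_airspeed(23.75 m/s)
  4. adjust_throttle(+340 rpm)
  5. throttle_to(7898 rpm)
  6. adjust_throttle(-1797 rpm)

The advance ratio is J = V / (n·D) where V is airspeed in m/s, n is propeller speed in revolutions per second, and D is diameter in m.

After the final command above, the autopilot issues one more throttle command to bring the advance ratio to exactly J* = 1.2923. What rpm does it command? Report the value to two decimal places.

set_propeller: D = 1.355 m, P = 1.891 m (p = P/D = 1.395572); state ← (V=0, rpm=0)
throttle_to(9407): rpm ← 9407
set_airspeed(23.75): V ← 23.75 m/s
adjust_throttle(+340): rpm ← 9407 +340 = 9747
throttle_to(7898): rpm ← 7898
adjust_throttle(-1797): rpm ← 7898 -1797 = 6101
final state: V = 23.75 m/s, rpm = 6101 → n = rpm/60 = 101.683333 rev/s
target J* = 1.2923; solve J* = V/(n·D) for n: n = V/(J*·D) = 23.75/(1.2923 × 1.355) = 13.563163 rev/s
rpm = 60·n = 813.789768

rpm = 813.79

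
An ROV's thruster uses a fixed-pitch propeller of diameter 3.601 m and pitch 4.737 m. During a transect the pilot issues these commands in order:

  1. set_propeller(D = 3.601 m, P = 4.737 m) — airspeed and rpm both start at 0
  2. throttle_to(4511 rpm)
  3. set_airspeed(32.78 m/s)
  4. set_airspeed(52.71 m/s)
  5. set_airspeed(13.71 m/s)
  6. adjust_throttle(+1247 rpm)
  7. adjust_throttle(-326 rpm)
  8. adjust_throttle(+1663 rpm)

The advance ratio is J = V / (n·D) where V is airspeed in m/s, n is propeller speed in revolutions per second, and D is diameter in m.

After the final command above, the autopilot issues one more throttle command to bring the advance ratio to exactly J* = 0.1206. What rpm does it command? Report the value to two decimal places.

set_propeller: D = 3.601 m, P = 4.737 m (p = P/D = 1.315468); state ← (V=0, rpm=0)
throttle_to(4511): rpm ← 4511
set_airspeed(32.78): V ← 32.78 m/s
set_airspeed(52.71): V ← 52.71 m/s
set_airspeed(13.71): V ← 13.71 m/s
adjust_throttle(+1247): rpm ← 4511 +1247 = 5758
adjust_throttle(-326): rpm ← 5758 -326 = 5432
adjust_throttle(+1663): rpm ← 5432 +1663 = 7095
final state: V = 13.71 m/s, rpm = 7095 → n = rpm/60 = 118.250000 rev/s
target J* = 0.1206; solve J* = V/(n·D) for n: n = V/(J*·D) = 13.71/(0.1206 × 3.601) = 31.569451 rev/s
rpm = 60·n = 1894.167043

rpm = 1894.17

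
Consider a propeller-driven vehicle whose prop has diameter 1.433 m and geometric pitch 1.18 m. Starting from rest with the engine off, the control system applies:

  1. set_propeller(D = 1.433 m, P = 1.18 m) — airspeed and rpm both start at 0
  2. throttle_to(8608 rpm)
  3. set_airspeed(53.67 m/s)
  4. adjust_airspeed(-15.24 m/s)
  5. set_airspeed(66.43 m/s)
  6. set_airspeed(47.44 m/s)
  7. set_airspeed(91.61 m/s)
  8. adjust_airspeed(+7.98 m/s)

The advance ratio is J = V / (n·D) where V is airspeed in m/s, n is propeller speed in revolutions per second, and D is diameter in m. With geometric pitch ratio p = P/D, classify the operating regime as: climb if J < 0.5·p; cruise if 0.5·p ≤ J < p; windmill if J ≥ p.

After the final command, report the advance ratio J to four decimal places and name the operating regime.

J = 0.4844, regime = cruise

set_propeller: D = 1.433 m, P = 1.18 m (p = P/D = 0.823447); state ← (V=0, rpm=0)
throttle_to(8608): rpm ← 8608
set_airspeed(53.67): V ← 53.67 m/s
adjust_airspeed(-15.24): V ← 53.67 -15.24 = 38.43 m/s
set_airspeed(66.43): V ← 66.43 m/s
set_airspeed(47.44): V ← 47.44 m/s
set_airspeed(91.61): V ← 91.61 m/s
adjust_airspeed(+7.98): V ← 91.61 +7.98 = 99.59 m/s
final state: V = 99.59 m/s, rpm = 8608 → n = rpm/60 = 143.466667 rev/s
J = V / (n·D) = 99.59 / (143.466667 × 1.433) = 0.484416
regime bands: climb J<0.4117 | cruise [0.4117, 0.8234) | windmill J≥0.8234
J = 0.4844 → cruise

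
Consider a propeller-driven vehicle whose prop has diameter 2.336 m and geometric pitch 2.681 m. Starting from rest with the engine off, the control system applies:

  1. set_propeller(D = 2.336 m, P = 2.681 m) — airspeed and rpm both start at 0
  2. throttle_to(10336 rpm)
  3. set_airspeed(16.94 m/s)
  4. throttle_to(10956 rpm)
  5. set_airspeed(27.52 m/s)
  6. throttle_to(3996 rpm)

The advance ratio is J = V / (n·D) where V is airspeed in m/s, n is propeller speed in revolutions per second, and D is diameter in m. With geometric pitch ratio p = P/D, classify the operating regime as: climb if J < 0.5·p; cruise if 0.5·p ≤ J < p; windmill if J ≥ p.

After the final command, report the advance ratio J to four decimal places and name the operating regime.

set_propeller: D = 2.336 m, P = 2.681 m (p = P/D = 1.147688); state ← (V=0, rpm=0)
throttle_to(10336): rpm ← 10336
set_airspeed(16.94): V ← 16.94 m/s
throttle_to(10956): rpm ← 10956
set_airspeed(27.52): V ← 27.52 m/s
throttle_to(3996): rpm ← 3996
final state: V = 27.52 m/s, rpm = 3996 → n = rpm/60 = 66.600000 rev/s
J = V / (n·D) = 27.52 / (66.600000 × 2.336) = 0.176889
regime bands: climb J<0.5738 | cruise [0.5738, 1.1477) | windmill J≥1.1477
J = 0.1769 → climb

J = 0.1769, regime = climb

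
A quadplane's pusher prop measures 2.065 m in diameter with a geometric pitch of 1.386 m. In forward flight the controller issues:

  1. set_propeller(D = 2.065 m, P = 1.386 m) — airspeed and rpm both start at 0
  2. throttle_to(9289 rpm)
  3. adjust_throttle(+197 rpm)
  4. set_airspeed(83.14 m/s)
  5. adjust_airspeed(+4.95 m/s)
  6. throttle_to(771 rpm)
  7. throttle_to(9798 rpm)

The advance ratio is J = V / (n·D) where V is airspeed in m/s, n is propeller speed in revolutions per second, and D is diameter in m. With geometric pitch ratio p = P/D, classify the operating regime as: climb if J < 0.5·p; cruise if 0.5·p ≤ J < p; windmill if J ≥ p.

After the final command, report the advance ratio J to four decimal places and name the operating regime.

J = 0.2612, regime = climb

set_propeller: D = 2.065 m, P = 1.386 m (p = P/D = 0.671186); state ← (V=0, rpm=0)
throttle_to(9289): rpm ← 9289
adjust_throttle(+197): rpm ← 9289 +197 = 9486
set_airspeed(83.14): V ← 83.14 m/s
adjust_airspeed(+4.95): V ← 83.14 +4.95 = 88.09 m/s
throttle_to(771): rpm ← 771
throttle_to(9798): rpm ← 9798
final state: V = 88.09 m/s, rpm = 9798 → n = rpm/60 = 163.300000 rev/s
J = V / (n·D) = 88.09 / (163.300000 × 2.065) = 0.261228
regime bands: climb J<0.3356 | cruise [0.3356, 0.6712) | windmill J≥0.6712
J = 0.2612 → climb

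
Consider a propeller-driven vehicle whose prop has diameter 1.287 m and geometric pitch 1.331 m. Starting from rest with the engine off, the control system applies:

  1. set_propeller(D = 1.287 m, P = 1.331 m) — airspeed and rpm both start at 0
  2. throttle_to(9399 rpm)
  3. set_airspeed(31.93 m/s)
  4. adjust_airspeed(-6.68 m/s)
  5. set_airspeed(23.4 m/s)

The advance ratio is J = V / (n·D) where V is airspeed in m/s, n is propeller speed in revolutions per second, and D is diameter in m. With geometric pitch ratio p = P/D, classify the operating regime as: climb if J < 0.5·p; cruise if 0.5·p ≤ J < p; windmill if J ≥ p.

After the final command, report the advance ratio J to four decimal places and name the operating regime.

set_propeller: D = 1.287 m, P = 1.331 m (p = P/D = 1.034188); state ← (V=0, rpm=0)
throttle_to(9399): rpm ← 9399
set_airspeed(31.93): V ← 31.93 m/s
adjust_airspeed(-6.68): V ← 31.93 -6.68 = 25.25 m/s
set_airspeed(23.4): V ← 23.4 m/s
final state: V = 23.4 m/s, rpm = 9399 → n = rpm/60 = 156.650000 rev/s
J = V / (n·D) = 23.4 / (156.650000 × 1.287) = 0.116067
regime bands: climb J<0.5171 | cruise [0.5171, 1.0342) | windmill J≥1.0342
J = 0.1161 → climb

J = 0.1161, regime = climb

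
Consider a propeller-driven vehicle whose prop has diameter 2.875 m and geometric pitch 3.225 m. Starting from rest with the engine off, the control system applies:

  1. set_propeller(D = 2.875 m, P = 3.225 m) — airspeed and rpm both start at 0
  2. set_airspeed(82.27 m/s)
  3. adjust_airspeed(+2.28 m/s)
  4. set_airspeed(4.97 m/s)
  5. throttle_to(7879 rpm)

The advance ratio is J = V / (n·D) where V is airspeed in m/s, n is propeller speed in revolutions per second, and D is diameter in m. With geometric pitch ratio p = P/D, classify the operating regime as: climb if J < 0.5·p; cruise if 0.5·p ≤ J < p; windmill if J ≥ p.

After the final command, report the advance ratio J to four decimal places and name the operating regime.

set_propeller: D = 2.875 m, P = 3.225 m (p = P/D = 1.121739); state ← (V=0, rpm=0)
set_airspeed(82.27): V ← 82.27 m/s
adjust_airspeed(+2.28): V ← 82.27 +2.28 = 84.55 m/s
set_airspeed(4.97): V ← 4.97 m/s
throttle_to(7879): rpm ← 7879
final state: V = 4.97 m/s, rpm = 7879 → n = rpm/60 = 131.316667 rev/s
J = V / (n·D) = 4.97 / (131.316667 × 2.875) = 0.013164
regime bands: climb J<0.5609 | cruise [0.5609, 1.1217) | windmill J≥1.1217
J = 0.0132 → climb

J = 0.0132, regime = climb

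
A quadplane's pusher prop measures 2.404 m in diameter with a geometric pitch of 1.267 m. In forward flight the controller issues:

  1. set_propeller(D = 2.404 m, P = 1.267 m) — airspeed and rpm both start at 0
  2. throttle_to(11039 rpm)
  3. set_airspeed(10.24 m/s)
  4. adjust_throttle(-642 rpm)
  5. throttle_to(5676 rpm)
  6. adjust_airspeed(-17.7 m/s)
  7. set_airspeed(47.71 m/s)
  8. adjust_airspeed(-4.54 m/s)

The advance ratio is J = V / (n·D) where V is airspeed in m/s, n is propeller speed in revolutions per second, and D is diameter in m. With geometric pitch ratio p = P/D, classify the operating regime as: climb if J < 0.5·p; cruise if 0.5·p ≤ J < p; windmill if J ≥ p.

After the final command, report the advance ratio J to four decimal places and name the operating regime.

J = 0.1898, regime = climb

set_propeller: D = 2.404 m, P = 1.267 m (p = P/D = 0.527038); state ← (V=0, rpm=0)
throttle_to(11039): rpm ← 11039
set_airspeed(10.24): V ← 10.24 m/s
adjust_throttle(-642): rpm ← 11039 -642 = 10397
throttle_to(5676): rpm ← 5676
adjust_airspeed(-17.7): V ← 10.24 -17.7 = -7.46 m/s
set_airspeed(47.71): V ← 47.71 m/s
adjust_airspeed(-4.54): V ← 47.71 -4.54 = 43.17 m/s
final state: V = 43.17 m/s, rpm = 5676 → n = rpm/60 = 94.600000 rev/s
J = V / (n·D) = 43.17 / (94.600000 × 2.404) = 0.189826
regime bands: climb J<0.2635 | cruise [0.2635, 0.5270) | windmill J≥0.5270
J = 0.1898 → climb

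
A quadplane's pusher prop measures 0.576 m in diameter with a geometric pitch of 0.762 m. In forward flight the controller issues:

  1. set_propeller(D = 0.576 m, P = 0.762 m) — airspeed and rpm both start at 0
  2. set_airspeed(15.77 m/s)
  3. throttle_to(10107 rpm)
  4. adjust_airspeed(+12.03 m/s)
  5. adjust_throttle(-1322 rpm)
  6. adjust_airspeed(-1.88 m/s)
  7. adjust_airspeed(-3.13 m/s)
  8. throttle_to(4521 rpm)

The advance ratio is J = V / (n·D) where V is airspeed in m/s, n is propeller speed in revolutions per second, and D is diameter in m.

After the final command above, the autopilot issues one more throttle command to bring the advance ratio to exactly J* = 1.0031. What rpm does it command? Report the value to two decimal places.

set_propeller: D = 0.576 m, P = 0.762 m (p = P/D = 1.322917); state ← (V=0, rpm=0)
set_airspeed(15.77): V ← 15.77 m/s
throttle_to(10107): rpm ← 10107
adjust_airspeed(+12.03): V ← 15.77 +12.03 = 27.8 m/s
adjust_throttle(-1322): rpm ← 10107 -1322 = 8785
adjust_airspeed(-1.88): V ← 27.8 -1.88 = 25.92 m/s
adjust_airspeed(-3.13): V ← 25.92 -3.13 = 22.79 m/s
throttle_to(4521): rpm ← 4521
final state: V = 22.79 m/s, rpm = 4521 → n = rpm/60 = 75.350000 rev/s
target J* = 1.0031; solve J* = V/(n·D) for n: n = V/(J*·D) = 22.79/(1.0031 × 0.576) = 39.443697 rev/s
rpm = 60·n = 2366.621806

rpm = 2366.62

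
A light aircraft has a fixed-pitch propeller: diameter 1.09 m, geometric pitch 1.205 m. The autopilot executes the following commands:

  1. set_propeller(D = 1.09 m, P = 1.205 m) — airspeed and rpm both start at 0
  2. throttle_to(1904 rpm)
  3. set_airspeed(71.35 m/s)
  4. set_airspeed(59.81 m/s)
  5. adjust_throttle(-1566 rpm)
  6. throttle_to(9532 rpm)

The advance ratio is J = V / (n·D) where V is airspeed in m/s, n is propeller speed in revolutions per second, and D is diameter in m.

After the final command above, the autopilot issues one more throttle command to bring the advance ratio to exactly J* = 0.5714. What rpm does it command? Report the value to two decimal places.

set_propeller: D = 1.09 m, P = 1.205 m (p = P/D = 1.105505); state ← (V=0, rpm=0)
throttle_to(1904): rpm ← 1904
set_airspeed(71.35): V ← 71.35 m/s
set_airspeed(59.81): V ← 59.81 m/s
adjust_throttle(-1566): rpm ← 1904 -1566 = 338
throttle_to(9532): rpm ← 9532
final state: V = 59.81 m/s, rpm = 9532 → n = rpm/60 = 158.866667 rev/s
target J* = 0.5714; solve J* = V/(n·D) for n: n = V/(J*·D) = 59.81/(0.5714 × 1.09) = 96.030031 rev/s
rpm = 60·n = 5761.801852

rpm = 5761.80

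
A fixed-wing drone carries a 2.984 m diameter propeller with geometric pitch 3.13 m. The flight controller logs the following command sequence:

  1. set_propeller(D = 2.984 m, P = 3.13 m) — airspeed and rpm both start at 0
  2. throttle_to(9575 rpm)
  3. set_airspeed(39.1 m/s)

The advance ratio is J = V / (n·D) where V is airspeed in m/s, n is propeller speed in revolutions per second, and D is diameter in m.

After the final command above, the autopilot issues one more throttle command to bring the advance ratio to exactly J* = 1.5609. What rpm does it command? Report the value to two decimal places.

set_propeller: D = 2.984 m, P = 3.13 m (p = P/D = 1.048928); state ← (V=0, rpm=0)
throttle_to(9575): rpm ← 9575
set_airspeed(39.1): V ← 39.1 m/s
final state: V = 39.1 m/s, rpm = 9575 → n = rpm/60 = 159.583333 rev/s
target J* = 1.5609; solve J* = V/(n·D) for n: n = V/(J*·D) = 39.1/(1.5609 × 2.984) = 8.394655 rev/s
rpm = 60·n = 503.679306

rpm = 503.68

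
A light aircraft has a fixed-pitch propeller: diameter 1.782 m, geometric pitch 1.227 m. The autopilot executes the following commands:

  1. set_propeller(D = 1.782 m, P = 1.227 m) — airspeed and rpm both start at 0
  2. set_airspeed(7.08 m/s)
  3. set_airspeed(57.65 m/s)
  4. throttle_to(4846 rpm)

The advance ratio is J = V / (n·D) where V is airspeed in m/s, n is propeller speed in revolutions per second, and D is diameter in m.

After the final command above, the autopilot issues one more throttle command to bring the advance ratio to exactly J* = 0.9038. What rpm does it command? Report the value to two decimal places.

rpm = 2147.68

set_propeller: D = 1.782 m, P = 1.227 m (p = P/D = 0.688552); state ← (V=0, rpm=0)
set_airspeed(7.08): V ← 7.08 m/s
set_airspeed(57.65): V ← 57.65 m/s
throttle_to(4846): rpm ← 4846
final state: V = 57.65 m/s, rpm = 4846 → n = rpm/60 = 80.766667 rev/s
target J* = 0.9038; solve J* = V/(n·D) for n: n = V/(J*·D) = 57.65/(0.9038 × 1.782) = 35.794745 rev/s
rpm = 60·n = 2147.684710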